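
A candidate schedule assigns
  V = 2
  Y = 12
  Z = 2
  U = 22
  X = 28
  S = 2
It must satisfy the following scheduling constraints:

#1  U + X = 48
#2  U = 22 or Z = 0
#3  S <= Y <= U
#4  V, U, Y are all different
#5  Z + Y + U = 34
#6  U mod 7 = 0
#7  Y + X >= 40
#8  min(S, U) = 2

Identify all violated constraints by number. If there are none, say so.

#1 U + X = 22 + 28 = 50, not 48 — does not hold.
#2 U = 22 = 22 (first disjunct) — holds.
#3 values 2 <= 12 <= 22 — holds.
#4 values 2, 22, 12 are pairwise distinct — holds.
#5 Z + Y + U = 2 + 12 + 22 = 36, not 34 — does not hold.
#6 22 mod 7 = 1, not 0 — does not hold.
#7 Y + X = 12 + 28 = 40; 40 ≥ 40 — holds.
#8 min(2, 22) = 2 — holds.

No — constraints 1, 5, and 6 are not satisfied.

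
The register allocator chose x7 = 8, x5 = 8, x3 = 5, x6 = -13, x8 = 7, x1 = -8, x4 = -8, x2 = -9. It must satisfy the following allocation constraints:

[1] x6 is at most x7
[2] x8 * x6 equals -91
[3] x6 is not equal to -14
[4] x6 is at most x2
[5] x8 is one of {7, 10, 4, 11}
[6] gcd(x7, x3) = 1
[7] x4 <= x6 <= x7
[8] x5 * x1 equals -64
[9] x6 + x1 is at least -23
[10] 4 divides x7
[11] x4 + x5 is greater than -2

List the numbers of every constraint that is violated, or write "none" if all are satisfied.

The assignment fails constraint 7.

[1] x6 = -13, x7 = 8; -13 ≤ 8  yes
[2] x8 * x6 = 7 * (-13) = -91  yes
[3] x6 = -13, and -13 ≠ -14  yes
[4] x6 = -13, x2 = -9; -13 ≤ -9  yes
[5] x8 = 7 is in {7, 10, 4, 11}  yes
[6] gcd(8, 5) = 1  yes
[7] values -8, -13, 8; x4 = -8 is not <= x6 = -13  no
[8] x5 * x1 = 8 * (-8) = -64  yes
[9] x6 + x1 = -13 + (-8) = -21; -21 ≥ -23  yes
[10] 8 / 4 = 2, so 4 divides 8  yes
[11] x4 + x5 = -8 + 8 = 0; 0 > -2  yes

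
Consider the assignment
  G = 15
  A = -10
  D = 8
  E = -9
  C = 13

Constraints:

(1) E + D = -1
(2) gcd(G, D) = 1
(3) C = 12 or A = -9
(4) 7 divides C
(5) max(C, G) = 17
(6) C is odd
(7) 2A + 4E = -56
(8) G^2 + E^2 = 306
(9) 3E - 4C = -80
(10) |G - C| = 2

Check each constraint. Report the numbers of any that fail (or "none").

(1) E + D = -9 + 8 = -1 — holds.
(2) gcd(15, 8) = 1 — holds.
(3) C = 13 ≠ 12 and A = -10 ≠ -9; both disjuncts false — does not hold.
(4) 13 = 7*1 + 6, so 7 does not divide 13 — does not hold.
(5) max(13, 15) = 15, not 17 — does not hold.
(6) C = 13 is odd — holds.
(7) 2A + 4E = 2(-10) + 4(-9) = -56 — holds.
(8) G^2 + E^2 = 15^2 + (-9)^2 = 225 + 81 = 306 — holds.
(9) 3E - 4C = 3(-9) - 4(13) = -79, not -80 — does not hold.
(10) |15 - 13| = 2 — holds.

The assignment fails constraints 3, 4, 5, and 9.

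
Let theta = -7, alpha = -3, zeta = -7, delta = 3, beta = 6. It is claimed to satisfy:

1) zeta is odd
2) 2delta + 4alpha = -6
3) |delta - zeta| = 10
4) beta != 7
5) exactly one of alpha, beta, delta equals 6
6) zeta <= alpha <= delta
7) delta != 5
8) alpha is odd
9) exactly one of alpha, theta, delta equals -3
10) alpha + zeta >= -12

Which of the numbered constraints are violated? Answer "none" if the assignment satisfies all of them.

1) zeta = -7 is odd — holds.
2) 2delta + 4alpha = 2(3) + 4(-3) = -6 — holds.
3) |3 - (-7)| = 10 — holds.
4) beta = 6, and 6 ≠ 7 — holds.
5) alpha=-3, beta=6, delta=3; 1 of them equals 6 — holds.
6) values -7 <= -3 <= 3 — holds.
7) delta = 3, and 3 ≠ 5 — holds.
8) alpha = -3 is odd — holds.
9) alpha=-3, theta=-7, delta=3; 1 of them equals -3 — holds.
10) alpha + zeta = -3 + (-7) = -10; -10 ≥ -12 — holds.

No violations.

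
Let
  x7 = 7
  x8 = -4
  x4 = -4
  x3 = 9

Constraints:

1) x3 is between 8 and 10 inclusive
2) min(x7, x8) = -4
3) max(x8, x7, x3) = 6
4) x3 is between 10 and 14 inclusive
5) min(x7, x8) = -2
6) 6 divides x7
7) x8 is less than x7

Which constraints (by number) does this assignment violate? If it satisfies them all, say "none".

1) x3 = 9 lies in [8, 10]  OK
2) min(7, -4) = -4  OK
3) max(-4, 7, 9) = 9, not 6  FAIL
4) x3 = 9 is outside [10, 14]  FAIL
5) min(7, -4) = -4, not -2  FAIL
6) 7 = 6*1 + 1, so 6 does not divide 7  FAIL
7) x8 = -4, x7 = 7; -4 < 7  OK

The assignment fails constraints 3, 4, 5, and 6.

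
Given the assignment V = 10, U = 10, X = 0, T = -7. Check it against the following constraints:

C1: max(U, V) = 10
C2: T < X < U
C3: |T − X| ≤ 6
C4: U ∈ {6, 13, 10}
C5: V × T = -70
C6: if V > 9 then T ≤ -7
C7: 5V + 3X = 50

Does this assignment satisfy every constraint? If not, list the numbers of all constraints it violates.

No — constraint 3 is not satisfied.

C1: max(10, 10) = 10  ✓
C2: values -7 < 0 < 10  ✓
C3: |-7 − 0| = 7; 7 > 6, exceeds bound 6  ✗
C4: U = 10 is in {6, 13, 10}  ✓
C5: V × T = 10 × (-7) = -70  ✓
C6: V = 10 > 9, so we need T ≤ -7; T = -7 ≤ -7  ✓
C7: 5V + 3X = 5(10) + 3(0) = 50  ✓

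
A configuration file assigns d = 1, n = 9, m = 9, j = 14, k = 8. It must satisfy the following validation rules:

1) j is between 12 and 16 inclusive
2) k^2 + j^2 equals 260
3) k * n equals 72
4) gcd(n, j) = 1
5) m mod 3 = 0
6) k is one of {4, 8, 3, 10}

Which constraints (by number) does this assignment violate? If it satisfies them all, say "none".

None — every constraint holds.

1) j = 14 lies in [12, 16]  ✔
2) k^2 + j^2 = 8^2 + 14^2 = 64 + 196 = 260  ✔
3) k * n = 8 * 9 = 72  ✔
4) gcd(9, 14) = 1  ✔
5) 9 mod 3 = 0  ✔
6) k = 8 is in {4, 8, 3, 10}  ✔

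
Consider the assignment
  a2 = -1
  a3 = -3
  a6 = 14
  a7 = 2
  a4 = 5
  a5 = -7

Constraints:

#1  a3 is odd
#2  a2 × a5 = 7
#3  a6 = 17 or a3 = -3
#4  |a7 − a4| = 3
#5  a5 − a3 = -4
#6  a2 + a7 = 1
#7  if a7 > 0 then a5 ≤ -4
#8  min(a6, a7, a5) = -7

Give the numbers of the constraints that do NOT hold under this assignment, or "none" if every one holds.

#1 a3 = -3 is odd  yes
#2 a2 × a5 = -1 × (-7) = 7  yes
#3 a6 = 14 ≠ 17, but a3 = -3 = -3 (second disjunct)  yes
#4 |2 − 5| = 3  yes
#5 a5 − a3 = -7 − (-3) = -4  yes
#6 a2 + a7 = -1 + 2 = 1  yes
#7 a7 = 2 > 0, so we need a5 ≤ -4; a5 = -7 ≤ -4  yes
#8 min(14, 2, -7) = -7  yes

The assignment satisfies every constraint.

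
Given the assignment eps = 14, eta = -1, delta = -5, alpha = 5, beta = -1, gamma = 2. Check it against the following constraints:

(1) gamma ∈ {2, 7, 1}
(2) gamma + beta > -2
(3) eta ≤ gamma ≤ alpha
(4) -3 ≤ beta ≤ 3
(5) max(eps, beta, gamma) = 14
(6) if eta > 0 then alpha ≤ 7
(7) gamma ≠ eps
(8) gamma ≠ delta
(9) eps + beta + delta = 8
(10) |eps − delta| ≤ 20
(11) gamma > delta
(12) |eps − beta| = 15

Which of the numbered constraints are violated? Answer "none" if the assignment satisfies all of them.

(1) gamma = 2 is in {2, 7, 1}  yes
(2) gamma + beta = 2 + (-1) = 1; 1 > -2  yes
(3) values -1 ≤ 2 ≤ 5  yes
(4) beta = -1 lies in [-3, 3]  yes
(5) max(14, -1, 2) = 14  yes
(6) eta = -1, not > 0; antecedent false, conditional vacuously true  yes
(7) gamma = 2, eps = 14; distinct  yes
(8) gamma = 2, delta = -5; distinct  yes
(9) eps + beta + delta = 14 + (-1) + (-5) = 8  yes
(10) |14 − (-5)| = 19; 19 ≤ 20  yes
(11) gamma = 2, delta = -5; 2 > -5  yes
(12) |14 − (-1)| = 15  yes

None — every constraint holds.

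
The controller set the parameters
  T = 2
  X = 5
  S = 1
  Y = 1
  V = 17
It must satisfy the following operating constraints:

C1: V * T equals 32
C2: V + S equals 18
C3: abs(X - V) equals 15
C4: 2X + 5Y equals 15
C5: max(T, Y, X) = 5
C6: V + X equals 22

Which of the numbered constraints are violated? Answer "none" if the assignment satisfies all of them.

No — constraints 1, 3 are not satisfied.

C1: V * T = 17 * 2 = 34, not 32 — violated.
C2: V + S = 17 + 1 = 18 — satisfied.
C3: abs(5 - 17) = 12, not 15 — violated.
C4: 2X + 5Y = 2(5) + 5(1) = 15 — satisfied.
C5: max(2, 1, 5) = 5 — satisfied.
C6: V + X = 17 + 5 = 22 — satisfied.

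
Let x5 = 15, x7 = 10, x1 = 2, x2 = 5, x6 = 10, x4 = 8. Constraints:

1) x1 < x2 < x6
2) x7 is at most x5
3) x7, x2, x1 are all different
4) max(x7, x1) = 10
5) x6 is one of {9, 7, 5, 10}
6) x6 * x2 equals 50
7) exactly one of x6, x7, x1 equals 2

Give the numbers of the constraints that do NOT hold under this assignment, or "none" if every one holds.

The assignment satisfies every constraint.

1) values 2 < 5 < 10  true
2) x7 = 10, x5 = 15; 10 ≤ 15  true
3) values 10, 5, 2 are pairwise distinct  true
4) max(10, 2) = 10  true
5) x6 = 10 is in {9, 7, 5, 10}  true
6) x6 * x2 = 10 * 5 = 50  true
7) x6=10, x7=10, x1=2; 1 of them equals 2  true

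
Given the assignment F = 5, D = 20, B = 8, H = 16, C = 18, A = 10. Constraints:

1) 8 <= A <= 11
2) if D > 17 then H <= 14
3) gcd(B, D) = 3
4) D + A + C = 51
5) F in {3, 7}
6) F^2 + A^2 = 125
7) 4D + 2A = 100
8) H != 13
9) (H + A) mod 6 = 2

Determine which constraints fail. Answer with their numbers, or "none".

Violated: 2, 3, 4, and 5.

1) A = 10 lies in [8, 11] — holds.
2) D = 20 > 17, so we need H ≤ 14; but H = 16 > 14 — does not hold.
3) gcd(8, 20) = 4, not 3 — does not hold.
4) D + A + C = 20 + 10 + 18 = 48, not 51 — does not hold.
5) F = 5 is not in {3, 7} — does not hold.
6) F^2 + A^2 = 5^2 + 10^2 = 25 + 100 = 125 — holds.
7) 4D + 2A = 4(20) + 2(10) = 100 — holds.
8) H = 16, and 16 ≠ 13 — holds.
9) H + A = 26; 26 mod 6 = 2 — holds.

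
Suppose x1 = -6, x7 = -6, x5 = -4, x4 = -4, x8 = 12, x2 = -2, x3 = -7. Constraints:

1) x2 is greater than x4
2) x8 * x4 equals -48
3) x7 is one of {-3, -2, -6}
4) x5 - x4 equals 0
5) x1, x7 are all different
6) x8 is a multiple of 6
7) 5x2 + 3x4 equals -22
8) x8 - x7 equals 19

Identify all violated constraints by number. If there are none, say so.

1) x2 = -2, x4 = -4; -2 > -4  OK
2) x8 * x4 = 12 * (-4) = -48  OK
3) x7 = -6 is in {-3, -2, -6}  OK
4) x5 - x4 = -4 - (-4) = 0  OK
5) x1 = x7 = -6, not all different  FAIL
6) 12 / 6 = 2, so 6 divides 12  OK
7) 5x2 + 3x4 = 5(-2) + 3(-4) = -22  OK
8) x8 - x7 = 12 - (-6) = 18, not 19  FAIL

The assignment fails constraints 5, 8.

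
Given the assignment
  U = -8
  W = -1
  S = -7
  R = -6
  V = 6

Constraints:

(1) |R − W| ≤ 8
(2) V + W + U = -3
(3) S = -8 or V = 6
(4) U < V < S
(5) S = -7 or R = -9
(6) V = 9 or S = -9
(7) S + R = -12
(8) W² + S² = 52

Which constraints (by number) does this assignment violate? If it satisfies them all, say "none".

No — constraints 4, 6, 7, and 8 are not satisfied.

(1) |-6 − (-1)| = 5; 5 ≤ 8 — holds.
(2) V + W + U = 6 + (-1) + (-8) = -3 — holds.
(3) S = -7 ≠ -8, but V = 6 = 6 (second disjunct) — holds.
(4) values -8, 6, -7; V = 6 is not < S = -7 — does not hold.
(5) S = -7 = -7 (first disjunct) — holds.
(6) V = 6 ≠ 9 and S = -7 ≠ -9; both disjuncts false — does not hold.
(7) S + R = -7 + (-6) = -13, not -12 — does not hold.
(8) W² + S² = (-1)² + (-7)² = 1 + 49 = 50, not 52 — does not hold.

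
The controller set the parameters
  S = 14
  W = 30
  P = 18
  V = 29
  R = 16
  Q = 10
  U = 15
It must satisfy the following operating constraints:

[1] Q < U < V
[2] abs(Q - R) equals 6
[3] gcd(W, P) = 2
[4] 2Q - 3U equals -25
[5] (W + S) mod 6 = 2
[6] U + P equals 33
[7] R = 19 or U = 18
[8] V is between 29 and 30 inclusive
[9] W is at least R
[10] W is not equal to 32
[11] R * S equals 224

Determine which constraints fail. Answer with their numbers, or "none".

[1] values 10 < 15 < 29 — holds.
[2] abs(10 - 16) = 6 — holds.
[3] gcd(30, 18) = 6, not 2 — fails.
[4] 2Q - 3U = 2(10) - 3(15) = -25 — holds.
[5] W + S = 44; 44 mod 6 = 2 — holds.
[6] U + P = 15 + 18 = 33 — holds.
[7] R = 16 ≠ 19 and U = 15 ≠ 18; both disjuncts false — fails.
[8] V = 29 lies in [29, 30] — holds.
[9] W = 30, R = 16; 30 ≥ 16 — holds.
[10] W = 30, and 30 ≠ 32 — holds.
[11] R * S = 16 * 14 = 224 — holds.

No — constraints 3 and 7 are not satisfied.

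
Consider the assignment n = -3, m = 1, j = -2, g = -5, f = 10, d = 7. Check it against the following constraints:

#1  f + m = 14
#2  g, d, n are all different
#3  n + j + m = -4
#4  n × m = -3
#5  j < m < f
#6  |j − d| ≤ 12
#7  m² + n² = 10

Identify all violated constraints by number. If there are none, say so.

#1 f + m = 10 + 1 = 11, not 14 — violated.
#2 values -5, 7, -3 are pairwise distinct — OK.
#3 n + j + m = -3 + (-2) + 1 = -4 — OK.
#4 n × m = -3 × 1 = -3 — OK.
#5 values -2 < 1 < 10 — OK.
#6 |-2 − 7| = 9; 9 ≤ 12 — OK.
#7 m² + n² = 1² + (-3)² = 1 + 9 = 10 — OK.

No — constraint 1 is not satisfied.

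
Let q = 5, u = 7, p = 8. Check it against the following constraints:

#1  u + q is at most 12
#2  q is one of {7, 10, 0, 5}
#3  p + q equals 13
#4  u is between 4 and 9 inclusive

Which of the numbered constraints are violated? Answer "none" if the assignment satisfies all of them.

All constraints are satisfied.

#1 u + q = 7 + 5 = 12; 12 ≤ 12 — holds.
#2 q = 5 is in {7, 10, 0, 5} — holds.
#3 p + q = 8 + 5 = 13 — holds.
#4 u = 7 lies in [4, 9] — holds.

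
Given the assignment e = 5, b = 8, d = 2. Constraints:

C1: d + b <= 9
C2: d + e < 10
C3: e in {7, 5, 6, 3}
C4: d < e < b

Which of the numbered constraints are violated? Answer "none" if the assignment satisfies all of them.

Constraint 1 is violated.

C1: d + b = 2 + 8 = 10; 10 > 9, bound 9 not met — fails.
C2: d + e = 2 + 5 = 7; 7 < 10 — holds.
C3: e = 5 is in {7, 5, 6, 3} — holds.
C4: values 2 < 5 < 8 — holds.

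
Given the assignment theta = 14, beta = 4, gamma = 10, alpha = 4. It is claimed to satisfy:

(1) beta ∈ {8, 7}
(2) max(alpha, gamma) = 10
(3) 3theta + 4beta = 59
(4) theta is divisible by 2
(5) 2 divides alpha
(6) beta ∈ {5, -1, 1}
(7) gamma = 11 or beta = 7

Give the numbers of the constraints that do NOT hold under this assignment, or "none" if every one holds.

(1) beta = 4 is not in {8, 7} — violated.
(2) max(4, 10) = 10 — satisfied.
(3) 3theta + 4beta = 3(14) + 4(4) = 58, not 59 — violated.
(4) 14 / 2 = 7, so 2 divides 14 — satisfied.
(5) 4 / 2 = 2, so 2 divides 4 — satisfied.
(6) beta = 4 is not in {5, -1, 1} — violated.
(7) gamma = 10 ≠ 11 and beta = 4 ≠ 7; both disjuncts false — violated.

The assignment fails constraints 1, 3, 6, and 7.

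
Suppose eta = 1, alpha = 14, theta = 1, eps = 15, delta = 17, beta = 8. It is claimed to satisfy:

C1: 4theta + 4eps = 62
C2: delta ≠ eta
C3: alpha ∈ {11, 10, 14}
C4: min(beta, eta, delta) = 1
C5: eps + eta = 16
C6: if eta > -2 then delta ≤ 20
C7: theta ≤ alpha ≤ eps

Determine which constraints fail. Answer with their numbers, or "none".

Constraint 1 does not hold.

C1: 4theta + 4eps = 4(1) + 4(15) = 64, not 62  false
C2: delta = 17, eta = 1; distinct  true
C3: alpha = 14 is in {11, 10, 14}  true
C4: min(8, 1, 17) = 1  true
C5: eps + eta = 15 + 1 = 16  true
C6: eta = 1 > -2, so we need delta ≤ 20; delta = 17 ≤ 20  true
C7: values 1 ≤ 14 ≤ 15  true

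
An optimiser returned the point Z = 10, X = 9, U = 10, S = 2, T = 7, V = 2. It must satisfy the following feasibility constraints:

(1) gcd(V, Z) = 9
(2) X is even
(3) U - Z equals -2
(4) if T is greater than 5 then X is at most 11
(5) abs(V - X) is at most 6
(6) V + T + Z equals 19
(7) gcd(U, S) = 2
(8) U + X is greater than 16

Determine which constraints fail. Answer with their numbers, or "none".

No — constraints 1, 2, 3, 5 are not satisfied.

(1) gcd(2, 10) = 2, not 9 — fails.
(2) X = 9 is odd — fails.
(3) U - Z = 10 - 10 = 0, not -2 — fails.
(4) T = 7 > 5, so we need X ≤ 11; X = 9 ≤ 11 — holds.
(5) abs(2 - 9) = 7; 7 > 6, exceeds bound 6 — fails.
(6) V + T + Z = 2 + 7 + 10 = 19 — holds.
(7) gcd(10, 2) = 2 — holds.
(8) U + X = 10 + 9 = 19; 19 > 16 — holds.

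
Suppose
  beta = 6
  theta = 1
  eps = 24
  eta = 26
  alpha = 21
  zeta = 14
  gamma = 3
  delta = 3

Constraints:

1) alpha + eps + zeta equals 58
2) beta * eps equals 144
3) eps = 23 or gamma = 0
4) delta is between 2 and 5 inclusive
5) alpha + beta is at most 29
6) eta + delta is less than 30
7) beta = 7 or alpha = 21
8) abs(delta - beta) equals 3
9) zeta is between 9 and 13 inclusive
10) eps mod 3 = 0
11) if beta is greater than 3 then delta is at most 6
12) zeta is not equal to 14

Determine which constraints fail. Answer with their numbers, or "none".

Violated: 1, 3, 9, 12.

1) alpha + eps + zeta = 21 + 24 + 14 = 59, not 58 — violated.
2) beta * eps = 6 * 24 = 144 — OK.
3) eps = 24 ≠ 23 and gamma = 3 ≠ 0; both disjuncts false — violated.
4) delta = 3 lies in [2, 5] — OK.
5) alpha + beta = 21 + 6 = 27; 27 ≤ 29 — OK.
6) eta + delta = 26 + 3 = 29; 29 < 30 — OK.
7) beta = 6 ≠ 7, but alpha = 21 = 21 (second disjunct) — OK.
8) abs(3 - 6) = 3 — OK.
9) zeta = 14 is outside [9, 13] — violated.
10) 24 mod 3 = 0 — OK.
11) beta = 6 > 3, so we need delta ≤ 6; delta = 3 ≤ 6 — OK.
12) zeta = 14, but 14 is required to differ — violated.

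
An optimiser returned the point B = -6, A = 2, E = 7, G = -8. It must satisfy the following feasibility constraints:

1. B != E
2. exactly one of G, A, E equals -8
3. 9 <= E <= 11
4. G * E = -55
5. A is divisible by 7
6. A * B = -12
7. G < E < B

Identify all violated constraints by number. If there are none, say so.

1. B = -6, E = 7; distinct  holds
2. G=-8, A=2, E=7; 1 of them equals -8  holds
3. E = 7 is outside [9, 11]  fails
4. G * E = -8 * 7 = -56, not -55  fails
5. 2 = 7*0 + 2, so 7 does not divide 2  fails
6. A * B = 2 * (-6) = -12  holds
7. values -8, 7, -6; E = 7 is not < B = -6  fails

Constraints 3, 4, 5, and 7 do not hold.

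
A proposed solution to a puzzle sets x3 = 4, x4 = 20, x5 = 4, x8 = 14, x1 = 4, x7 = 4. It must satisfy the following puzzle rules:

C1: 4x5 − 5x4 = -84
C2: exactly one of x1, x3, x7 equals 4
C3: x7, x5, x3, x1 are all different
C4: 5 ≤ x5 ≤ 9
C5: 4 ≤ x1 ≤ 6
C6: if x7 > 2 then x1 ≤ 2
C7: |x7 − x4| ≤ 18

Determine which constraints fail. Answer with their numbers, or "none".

Violated: 2, 3, 4, 6.

C1: 4x5 − 5x4 = 4(4) − 5(20) = -84 — holds.
C2: x1=4, x3=4, x7=4; 3 of them equal 4, not exactly one — does not hold.
C3: x7 = x5 = 4, not all different — does not hold.
C4: x5 = 4 is outside [5, 9] — does not hold.
C5: x1 = 4 lies in [4, 6] — holds.
C6: x7 = 4 > 2, so we need x1 ≤ 2; but x1 = 4 > 2 — does not hold.
C7: |4 − 20| = 16; 16 ≤ 18 — holds.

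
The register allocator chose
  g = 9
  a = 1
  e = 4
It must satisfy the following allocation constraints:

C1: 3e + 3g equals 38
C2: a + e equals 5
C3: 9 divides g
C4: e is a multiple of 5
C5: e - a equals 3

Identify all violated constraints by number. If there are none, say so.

Constraints 1 and 4 are violated.

C1: 3e + 3g = 3(4) + 3(9) = 39, not 38 — violated.
C2: a + e = 1 + 4 = 5 — satisfied.
C3: 9 / 9 = 1, so 9 divides 9 — satisfied.
C4: 4 = 5*0 + 4, so 5 does not divide 4 — violated.
C5: e - a = 4 - 1 = 3 — satisfied.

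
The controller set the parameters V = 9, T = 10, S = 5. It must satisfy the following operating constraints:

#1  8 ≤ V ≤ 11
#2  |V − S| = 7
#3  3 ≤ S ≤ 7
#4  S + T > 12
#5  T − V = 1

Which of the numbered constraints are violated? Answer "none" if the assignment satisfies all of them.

#1 V = 9 lies in [8, 11]  yes
#2 |9 − 5| = 4, not 7  no
#3 S = 5 lies in [3, 7]  yes
#4 S + T = 5 + 10 = 15; 15 > 12  yes
#5 T − V = 10 − 9 = 1  yes

Constraint 2 is violated.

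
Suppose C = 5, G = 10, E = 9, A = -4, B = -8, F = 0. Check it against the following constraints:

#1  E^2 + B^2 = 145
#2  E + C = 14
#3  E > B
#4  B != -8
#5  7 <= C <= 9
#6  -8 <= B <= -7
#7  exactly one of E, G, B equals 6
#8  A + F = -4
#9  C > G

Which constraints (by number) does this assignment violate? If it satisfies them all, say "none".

#1 E^2 + B^2 = 9^2 + (-8)^2 = 81 + 64 = 145 — satisfied.
#2 E + C = 9 + 5 = 14 — satisfied.
#3 E = 9, B = -8; 9 > -8 — satisfied.
#4 B = -8, but -8 is required to differ — violated.
#5 C = 5 is outside [7, 9] — violated.
#6 B = -8 lies in [-8, -7] — satisfied.
#7 E=9, G=10, B=-8; 0 of them equal 6, not exactly one — violated.
#8 A + F = -4 + 0 = -4 — satisfied.
#9 C = 5, G = 10; 5 ≤ 10 (want >) — violated.

Constraints 4, 5, 7, 9 are violated.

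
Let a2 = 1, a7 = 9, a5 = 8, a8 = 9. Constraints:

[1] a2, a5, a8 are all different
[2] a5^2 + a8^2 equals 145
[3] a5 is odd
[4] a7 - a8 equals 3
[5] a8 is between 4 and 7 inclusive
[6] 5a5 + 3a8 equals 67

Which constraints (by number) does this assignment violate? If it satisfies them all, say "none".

No — constraints 3, 4, 5 are not satisfied.

[1] values 1, 8, 9 are pairwise distinct — holds.
[2] a5^2 + a8^2 = 8^2 + 9^2 = 64 + 81 = 145 — holds.
[3] a5 = 8 is even — does not hold.
[4] a7 - a8 = 9 - 9 = 0, not 3 — does not hold.
[5] a8 = 9 is outside [4, 7] — does not hold.
[6] 5a5 + 3a8 = 5(8) + 3(9) = 67 — holds.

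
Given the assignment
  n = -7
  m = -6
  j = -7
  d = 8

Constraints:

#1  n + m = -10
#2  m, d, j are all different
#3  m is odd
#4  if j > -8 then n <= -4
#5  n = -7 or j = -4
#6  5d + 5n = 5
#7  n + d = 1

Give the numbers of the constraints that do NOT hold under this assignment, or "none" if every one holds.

Violated: 1, 3.

#1 n + m = -7 + (-6) = -13, not -10  FAIL
#2 values -6, 8, -7 are pairwise distinct  OK
#3 m = -6 is even  FAIL
#4 j = -7 > -8, so we need n ≤ -4; n = -7 ≤ -4  OK
#5 n = -7 = -7 (first disjunct)  OK
#6 5d + 5n = 5(8) + 5(-7) = 5  OK
#7 n + d = -7 + 8 = 1  OK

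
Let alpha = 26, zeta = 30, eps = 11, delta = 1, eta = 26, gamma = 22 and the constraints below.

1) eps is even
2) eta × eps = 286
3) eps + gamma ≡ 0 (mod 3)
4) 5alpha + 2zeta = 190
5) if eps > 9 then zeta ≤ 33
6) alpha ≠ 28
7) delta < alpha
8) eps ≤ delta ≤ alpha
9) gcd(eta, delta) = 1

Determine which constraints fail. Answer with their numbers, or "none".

Violated: 1 and 8.

1) eps = 11 is odd — does not hold.
2) eta × eps = 26 × 11 = 286 — holds.
3) eps + gamma = 33; 33 mod 3 = 0 — holds.
4) 5alpha + 2zeta = 5(26) + 2(30) = 190 — holds.
5) eps = 11 > 9, so we need zeta ≤ 33; zeta = 30 ≤ 33 — holds.
6) alpha = 26, and 26 ≠ 28 — holds.
7) delta = 1, alpha = 26; 1 < 26 — holds.
8) values 11, 1, 26; eps = 11 is not ≤ delta = 1 — does not hold.
9) gcd(26, 1) = 1 — holds.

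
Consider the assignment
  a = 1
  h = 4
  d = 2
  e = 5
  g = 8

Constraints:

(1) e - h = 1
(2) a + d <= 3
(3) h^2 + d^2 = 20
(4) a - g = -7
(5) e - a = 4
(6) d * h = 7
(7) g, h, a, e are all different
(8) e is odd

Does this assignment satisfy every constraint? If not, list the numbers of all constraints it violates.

(1) e - h = 5 - 4 = 1  ✔
(2) a + d = 1 + 2 = 3; 3 ≤ 3  ✔
(3) h^2 + d^2 = 4^2 + 2^2 = 16 + 4 = 20  ✔
(4) a - g = 1 - 8 = -7  ✔
(5) e - a = 5 - 1 = 4  ✔
(6) d * h = 2 * 4 = 8, not 7  ✘
(7) values 8, 4, 1, 5 are pairwise distinct  ✔
(8) e = 5 is odd  ✔

Constraint 6 does not hold.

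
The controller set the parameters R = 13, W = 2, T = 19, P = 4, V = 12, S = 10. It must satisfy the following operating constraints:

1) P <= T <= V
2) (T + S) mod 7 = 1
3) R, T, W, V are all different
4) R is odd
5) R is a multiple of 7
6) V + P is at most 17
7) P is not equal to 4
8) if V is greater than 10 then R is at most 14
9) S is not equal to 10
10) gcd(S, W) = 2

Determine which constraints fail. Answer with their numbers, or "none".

Constraints 1, 5, 7, 9 are violated.

1) values 4, 19, 12; T = 19 is not <= V = 12  FAIL
2) T + S = 29; 29 mod 7 = 1  OK
3) values 13, 19, 2, 12 are pairwise distinct  OK
4) R = 13 is odd  OK
5) 13 = 7*1 + 6, so 7 does not divide 13  FAIL
6) V + P = 12 + 4 = 16; 16 ≤ 17  OK
7) P = 4, but 4 is required to differ  FAIL
8) V = 12 > 10, so we need R ≤ 14; R = 13 ≤ 14  OK
9) S = 10, but 10 is required to differ  FAIL
10) gcd(10, 2) = 2  OK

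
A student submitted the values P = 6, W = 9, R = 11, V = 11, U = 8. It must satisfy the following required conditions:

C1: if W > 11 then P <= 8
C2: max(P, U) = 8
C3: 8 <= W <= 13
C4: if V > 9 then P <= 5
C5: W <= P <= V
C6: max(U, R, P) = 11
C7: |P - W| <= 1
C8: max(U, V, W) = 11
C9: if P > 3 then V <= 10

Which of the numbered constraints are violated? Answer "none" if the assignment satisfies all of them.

Constraints 4, 5, 7, and 9 are violated.

C1: W = 9, not > 11; antecedent false, conditional vacuously true — holds.
C2: max(6, 8) = 8 — holds.
C3: W = 9 lies in [8, 13] — holds.
C4: V = 11 > 9, so we need P ≤ 5; but P = 6 > 5 — fails.
C5: values 9, 6, 11; W = 9 is not <= P = 6 — fails.
C6: max(8, 11, 6) = 11 — holds.
C7: |6 - 9| = 3; 3 > 1, exceeds bound 1 — fails.
C8: max(8, 11, 9) = 11 — holds.
C9: P = 6 > 3, so we need V ≤ 10; but V = 11 > 10 — fails.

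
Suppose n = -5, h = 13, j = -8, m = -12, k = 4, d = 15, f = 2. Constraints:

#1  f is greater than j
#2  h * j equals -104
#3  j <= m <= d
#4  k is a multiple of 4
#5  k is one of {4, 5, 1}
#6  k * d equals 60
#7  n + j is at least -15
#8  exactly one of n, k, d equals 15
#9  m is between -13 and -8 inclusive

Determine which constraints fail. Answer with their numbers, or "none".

#1 f = 2, j = -8; 2 > -8  ✔
#2 h * j = 13 * (-8) = -104  ✔
#3 values -8, -12, 15; j = -8 is not <= m = -12  ✘
#4 4 / 4 = 1, so 4 divides 4  ✔
#5 k = 4 is in {4, 5, 1}  ✔
#6 k * d = 4 * 15 = 60  ✔
#7 n + j = -5 + (-8) = -13; -13 ≥ -15  ✔
#8 n=-5, k=4, d=15; 1 of them equals 15  ✔
#9 m = -12 lies in [-13, -8]  ✔

Constraint 3 is violated.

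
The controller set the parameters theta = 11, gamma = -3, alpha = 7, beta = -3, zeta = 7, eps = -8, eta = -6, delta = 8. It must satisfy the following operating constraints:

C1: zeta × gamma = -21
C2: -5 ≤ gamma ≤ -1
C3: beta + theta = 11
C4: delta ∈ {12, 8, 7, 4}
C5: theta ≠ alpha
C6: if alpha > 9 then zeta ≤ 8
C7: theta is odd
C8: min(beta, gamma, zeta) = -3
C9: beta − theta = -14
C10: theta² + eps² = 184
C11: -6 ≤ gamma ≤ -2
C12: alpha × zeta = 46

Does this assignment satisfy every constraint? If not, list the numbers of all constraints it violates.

No — constraints 3, 10, and 12 are not satisfied.

C1: zeta × gamma = 7 × (-3) = -21 — OK.
C2: gamma = -3 lies in [-5, -1] — OK.
C3: beta + theta = -3 + 11 = 8, not 11 — violated.
C4: delta = 8 is in {12, 8, 7, 4} — OK.
C5: theta = 11, alpha = 7; distinct — OK.
C6: alpha = 7, not > 9; antecedent false, conditional vacuously true — OK.
C7: theta = 11 is odd — OK.
C8: min(-3, -3, 7) = -3 — OK.
C9: beta − theta = -3 − 11 = -14 — OK.
C10: theta² + eps² = 11² + (-8)² = 121 + 64 = 185, not 184 — violated.
C11: gamma = -3 lies in [-6, -2] — OK.
C12: alpha × zeta = 7 × 7 = 49, not 46 — violated.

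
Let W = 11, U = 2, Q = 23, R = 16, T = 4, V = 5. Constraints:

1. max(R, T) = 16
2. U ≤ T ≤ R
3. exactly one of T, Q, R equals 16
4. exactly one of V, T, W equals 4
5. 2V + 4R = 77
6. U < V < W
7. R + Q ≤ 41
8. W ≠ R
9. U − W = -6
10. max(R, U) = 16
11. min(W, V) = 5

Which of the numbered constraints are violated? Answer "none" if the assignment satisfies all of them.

1. max(16, 4) = 16  ✔
2. values 2 ≤ 4 ≤ 16  ✔
3. T=4, Q=23, R=16; 1 of them equals 16  ✔
4. V=5, T=4, W=11; 1 of them equals 4  ✔
5. 2V + 4R = 2(5) + 4(16) = 74, not 77  ✘
6. values 2 < 5 < 11  ✔
7. R + Q = 16 + 23 = 39; 39 ≤ 41  ✔
8. W = 11, R = 16; distinct  ✔
9. U − W = 2 − 11 = -9, not -6  ✘
10. max(16, 2) = 16  ✔
11. min(11, 5) = 5  ✔

Constraints 5 and 9 are violated.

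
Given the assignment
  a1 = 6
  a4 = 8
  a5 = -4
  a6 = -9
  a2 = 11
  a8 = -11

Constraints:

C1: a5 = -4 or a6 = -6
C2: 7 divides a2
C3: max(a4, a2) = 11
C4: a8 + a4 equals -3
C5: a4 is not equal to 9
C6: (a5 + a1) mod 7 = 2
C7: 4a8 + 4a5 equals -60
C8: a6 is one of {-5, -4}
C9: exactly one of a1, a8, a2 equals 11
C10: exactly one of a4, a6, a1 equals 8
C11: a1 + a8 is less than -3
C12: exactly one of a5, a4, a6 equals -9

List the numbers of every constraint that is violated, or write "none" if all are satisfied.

No — constraints 2 and 8 are not satisfied.

C1: a5 = -4 = -4 (first disjunct) — satisfied.
C2: 11 = 7*1 + 4, so 7 does not divide 11 — violated.
C3: max(8, 11) = 11 — satisfied.
C4: a8 + a4 = -11 + 8 = -3 — satisfied.
C5: a4 = 8, and 8 ≠ 9 — satisfied.
C6: a5 + a1 = 2; 2 mod 7 = 2 — satisfied.
C7: 4a8 + 4a5 = 4(-11) + 4(-4) = -60 — satisfied.
C8: a6 = -9 is not in {-5, -4} — violated.
C9: a1=6, a8=-11, a2=11; 1 of them equals 11 — satisfied.
C10: a4=8, a6=-9, a1=6; 1 of them equals 8 — satisfied.
C11: a1 + a8 = 6 + (-11) = -5; -5 < -3 — satisfied.
C12: a5=-4, a4=8, a6=-9; 1 of them equals -9 — satisfied.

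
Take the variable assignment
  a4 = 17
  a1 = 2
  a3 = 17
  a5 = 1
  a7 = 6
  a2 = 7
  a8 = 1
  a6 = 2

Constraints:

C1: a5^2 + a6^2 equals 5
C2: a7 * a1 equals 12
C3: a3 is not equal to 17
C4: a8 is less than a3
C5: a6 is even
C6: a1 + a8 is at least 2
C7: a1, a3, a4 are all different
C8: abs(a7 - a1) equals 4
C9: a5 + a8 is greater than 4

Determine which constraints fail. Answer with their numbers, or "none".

Violated: 3, 7, and 9.

C1: a5^2 + a6^2 = 1^2 + 2^2 = 1 + 4 = 5  ✓
C2: a7 * a1 = 6 * 2 = 12  ✓
C3: a3 = 17, but 17 is required to differ  ✗
C4: a8 = 1, a3 = 17; 1 < 17  ✓
C5: a6 = 2 is even  ✓
C6: a1 + a8 = 2 + 1 = 3; 3 ≥ 2  ✓
C7: a3 = a4 = 17, not all different  ✗
C8: abs(6 - 2) = 4  ✓
C9: a5 + a8 = 1 + 1 = 2; 2 ≤ 4, bound 4 not met  ✗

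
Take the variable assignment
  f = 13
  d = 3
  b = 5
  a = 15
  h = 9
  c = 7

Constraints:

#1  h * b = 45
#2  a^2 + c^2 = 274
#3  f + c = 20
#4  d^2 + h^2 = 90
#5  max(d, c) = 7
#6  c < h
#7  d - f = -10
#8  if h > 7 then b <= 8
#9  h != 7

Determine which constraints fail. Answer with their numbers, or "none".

All constraints are satisfied.

#1 h * b = 9 * 5 = 45 — satisfied.
#2 a^2 + c^2 = 15^2 + 7^2 = 225 + 49 = 274 — satisfied.
#3 f + c = 13 + 7 = 20 — satisfied.
#4 d^2 + h^2 = 3^2 + 9^2 = 9 + 81 = 90 — satisfied.
#5 max(3, 7) = 7 — satisfied.
#6 c = 7, h = 9; 7 < 9 — satisfied.
#7 d - f = 3 - 13 = -10 — satisfied.
#8 h = 9 > 7, so we need b ≤ 8; b = 5 ≤ 8 — satisfied.
#9 h = 9, and 9 ≠ 7 — satisfied.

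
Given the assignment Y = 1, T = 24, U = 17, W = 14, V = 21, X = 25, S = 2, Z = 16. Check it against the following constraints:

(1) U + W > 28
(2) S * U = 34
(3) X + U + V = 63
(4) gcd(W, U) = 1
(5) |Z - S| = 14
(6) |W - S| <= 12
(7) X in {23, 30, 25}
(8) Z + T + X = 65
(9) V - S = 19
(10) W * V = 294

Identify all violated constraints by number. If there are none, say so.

(1) U + W = 17 + 14 = 31; 31 > 28  ✓
(2) S * U = 2 * 17 = 34  ✓
(3) X + U + V = 25 + 17 + 21 = 63  ✓
(4) gcd(14, 17) = 1  ✓
(5) |16 - 2| = 14  ✓
(6) |14 - 2| = 12; 12 ≤ 12  ✓
(7) X = 25 is in {23, 30, 25}  ✓
(8) Z + T + X = 16 + 24 + 25 = 65  ✓
(9) V - S = 21 - 2 = 19  ✓
(10) W * V = 14 * 21 = 294  ✓

No violations.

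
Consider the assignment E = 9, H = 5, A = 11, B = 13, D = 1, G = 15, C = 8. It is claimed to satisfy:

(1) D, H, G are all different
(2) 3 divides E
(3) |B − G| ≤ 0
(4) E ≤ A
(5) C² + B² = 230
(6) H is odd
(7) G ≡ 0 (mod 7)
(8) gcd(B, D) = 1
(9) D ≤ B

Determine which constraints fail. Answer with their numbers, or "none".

(1) values 1, 5, 15 are pairwise distinct  OK
(2) 9 / 3 = 3, so 3 divides 9  OK
(3) |13 − 15| = 2; 2 > 0, exceeds bound 0  FAIL
(4) E = 9, A = 11; 9 ≤ 11  OK
(5) C² + B² = 8² + 13² = 64 + 169 = 233, not 230  FAIL
(6) H = 5 is odd  OK
(7) 15 mod 7 = 1, not 0  FAIL
(8) gcd(13, 1) = 1  OK
(9) D = 1, B = 13; 1 ≤ 13  OK

The assignment fails constraints 3, 5, 7.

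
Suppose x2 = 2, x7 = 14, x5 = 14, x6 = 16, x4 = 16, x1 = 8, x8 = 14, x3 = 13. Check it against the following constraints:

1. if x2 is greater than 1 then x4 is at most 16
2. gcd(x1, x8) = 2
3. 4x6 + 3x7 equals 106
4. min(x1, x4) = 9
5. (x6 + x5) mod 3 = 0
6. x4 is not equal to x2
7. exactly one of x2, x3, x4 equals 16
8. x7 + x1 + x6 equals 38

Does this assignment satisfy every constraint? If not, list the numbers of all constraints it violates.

The assignment fails constraint 4.

1. x2 = 2 > 1, so we need x4 ≤ 16; x4 = 16 ≤ 16 — holds.
2. gcd(8, 14) = 2 — holds.
3. 4x6 + 3x7 = 4(16) + 3(14) = 106 — holds.
4. min(8, 16) = 8, not 9 — does not hold.
5. x6 + x5 = 30; 30 mod 3 = 0 — holds.
6. x4 = 16, x2 = 2; distinct — holds.
7. x2=2, x3=13, x4=16; 1 of them equals 16 — holds.
8. x7 + x1 + x6 = 14 + 8 + 16 = 38 — holds.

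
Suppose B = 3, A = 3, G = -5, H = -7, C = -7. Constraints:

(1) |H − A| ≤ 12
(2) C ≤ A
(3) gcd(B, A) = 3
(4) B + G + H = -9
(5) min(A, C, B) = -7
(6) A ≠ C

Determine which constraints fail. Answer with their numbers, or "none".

All constraints are satisfied.

(1) |-7 − 3| = 10; 10 ≤ 12  OK
(2) C = -7, A = 3; -7 ≤ 3  OK
(3) gcd(3, 3) = 3  OK
(4) B + G + H = 3 + (-5) + (-7) = -9  OK
(5) min(3, -7, 3) = -7  OK
(6) A = 3, C = -7; distinct  OK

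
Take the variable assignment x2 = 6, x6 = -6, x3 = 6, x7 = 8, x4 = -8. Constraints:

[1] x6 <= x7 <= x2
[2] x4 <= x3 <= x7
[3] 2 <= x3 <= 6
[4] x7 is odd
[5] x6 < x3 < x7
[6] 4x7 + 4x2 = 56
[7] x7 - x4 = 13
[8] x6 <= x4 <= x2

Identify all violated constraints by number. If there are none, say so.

[1] values -6, 8, 6; x7 = 8 is not <= x2 = 6  ✗
[2] values -8 <= 6 <= 8  ✓
[3] x3 = 6 lies in [2, 6]  ✓
[4] x7 = 8 is even  ✗
[5] values -6 < 6 < 8  ✓
[6] 4x7 + 4x2 = 4(8) + 4(6) = 56  ✓
[7] x7 - x4 = 8 - (-8) = 16, not 13  ✗
[8] values -6, -8, 6; x6 = -6 is not <= x4 = -8  ✗

No — constraints 1, 4, 7, and 8 are not satisfied.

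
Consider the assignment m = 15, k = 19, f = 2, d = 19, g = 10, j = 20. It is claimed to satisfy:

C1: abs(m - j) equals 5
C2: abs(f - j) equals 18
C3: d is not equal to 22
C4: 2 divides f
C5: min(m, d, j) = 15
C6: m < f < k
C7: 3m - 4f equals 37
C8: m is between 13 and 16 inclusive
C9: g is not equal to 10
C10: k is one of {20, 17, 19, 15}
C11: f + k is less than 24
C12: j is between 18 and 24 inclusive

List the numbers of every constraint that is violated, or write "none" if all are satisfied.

C1: abs(15 - 20) = 5 — holds.
C2: abs(2 - 20) = 18 — holds.
C3: d = 19, and 19 ≠ 22 — holds.
C4: 2 / 2 = 1, so 2 divides 2 — holds.
C5: min(15, 19, 20) = 15 — holds.
C6: values 15, 2, 19; m = 15 is not < f = 2 — does not hold.
C7: 3m - 4f = 3(15) - 4(2) = 37 — holds.
C8: m = 15 lies in [13, 16] — holds.
C9: g = 10, but 10 is required to differ — does not hold.
C10: k = 19 is in {20, 17, 19, 15} — holds.
C11: f + k = 2 + 19 = 21; 21 < 24 — holds.
C12: j = 20 lies in [18, 24] — holds.

Constraints 6 and 9 are violated.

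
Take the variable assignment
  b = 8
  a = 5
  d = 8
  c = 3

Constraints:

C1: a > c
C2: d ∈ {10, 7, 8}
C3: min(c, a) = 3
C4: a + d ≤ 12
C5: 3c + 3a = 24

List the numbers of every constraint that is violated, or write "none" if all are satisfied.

C1: a = 5, c = 3; 5 > 3 — holds.
C2: d = 8 is in {10, 7, 8} — holds.
C3: min(3, 5) = 3 — holds.
C4: a + d = 5 + 8 = 13; 13 > 12, bound 12 not met — does not hold.
C5: 3c + 3a = 3(3) + 3(5) = 24 — holds.

Constraint 4 is violated.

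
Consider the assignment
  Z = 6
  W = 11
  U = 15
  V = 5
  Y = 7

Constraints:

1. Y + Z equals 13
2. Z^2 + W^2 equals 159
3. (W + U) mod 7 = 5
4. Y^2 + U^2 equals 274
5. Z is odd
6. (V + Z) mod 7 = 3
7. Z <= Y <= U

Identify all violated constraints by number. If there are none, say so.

1. Y + Z = 7 + 6 = 13  true
2. Z^2 + W^2 = 6^2 + 11^2 = 36 + 121 = 157, not 159  false
3. W + U = 26; 26 mod 7 = 5  true
4. Y^2 + U^2 = 7^2 + 15^2 = 49 + 225 = 274  true
5. Z = 6 is even  false
6. V + Z = 11; 11 mod 7 = 4, not 3  false
7. values 6 <= 7 <= 15  true

Violated: 2, 5, and 6.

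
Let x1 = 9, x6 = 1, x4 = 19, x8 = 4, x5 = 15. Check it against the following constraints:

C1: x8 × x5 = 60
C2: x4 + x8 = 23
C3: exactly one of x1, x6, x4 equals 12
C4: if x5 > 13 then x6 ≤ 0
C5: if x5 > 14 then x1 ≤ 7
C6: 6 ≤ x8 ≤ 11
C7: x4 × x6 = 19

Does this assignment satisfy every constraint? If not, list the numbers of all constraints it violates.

C1: x8 × x5 = 4 × 15 = 60  true
C2: x4 + x8 = 19 + 4 = 23  true
C3: x1=9, x6=1, x4=19; 0 of them equal 12, not exactly one  false
C4: x5 = 15 > 13, so we need x6 ≤ 0; but x6 = 1 > 0  false
C5: x5 = 15 > 14, so we need x1 ≤ 7; but x1 = 9 > 7  false
C6: x8 = 4 is outside [6, 11]  false
C7: x4 × x6 = 19 × 1 = 19  true

No — constraints 3, 4, 5, 6 are not satisfied.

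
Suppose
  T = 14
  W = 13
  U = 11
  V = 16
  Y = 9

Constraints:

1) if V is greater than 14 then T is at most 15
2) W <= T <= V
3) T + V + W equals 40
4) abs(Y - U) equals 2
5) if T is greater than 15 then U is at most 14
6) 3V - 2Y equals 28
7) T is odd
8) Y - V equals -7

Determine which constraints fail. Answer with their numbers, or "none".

Constraints 3, 6, 7 do not hold.

1) V = 16 > 14, so we need T ≤ 15; T = 14 ≤ 15  ✔
2) values 13 <= 14 <= 16  ✔
3) T + V + W = 14 + 16 + 13 = 43, not 40  ✘
4) abs(9 - 11) = 2  ✔
5) T = 14, not > 15; antecedent false, conditional vacuously true  ✔
6) 3V - 2Y = 3(16) - 2(9) = 30, not 28  ✘
7) T = 14 is even  ✘
8) Y - V = 9 - 16 = -7  ✔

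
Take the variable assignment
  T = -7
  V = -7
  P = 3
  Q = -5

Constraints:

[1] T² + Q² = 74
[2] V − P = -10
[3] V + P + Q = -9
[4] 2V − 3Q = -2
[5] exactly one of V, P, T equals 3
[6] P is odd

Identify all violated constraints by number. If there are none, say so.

Constraint 4 does not hold.

[1] T² + Q² = (-7)² + (-5)² = 49 + 25 = 74  holds
[2] V − P = -7 − 3 = -10  holds
[3] V + P + Q = -7 + 3 + (-5) = -9  holds
[4] 2V − 3Q = 2(-7) − 3(-5) = 1, not -2  fails
[5] V=-7, P=3, T=-7; 1 of them equals 3  holds
[6] P = 3 is odd  holds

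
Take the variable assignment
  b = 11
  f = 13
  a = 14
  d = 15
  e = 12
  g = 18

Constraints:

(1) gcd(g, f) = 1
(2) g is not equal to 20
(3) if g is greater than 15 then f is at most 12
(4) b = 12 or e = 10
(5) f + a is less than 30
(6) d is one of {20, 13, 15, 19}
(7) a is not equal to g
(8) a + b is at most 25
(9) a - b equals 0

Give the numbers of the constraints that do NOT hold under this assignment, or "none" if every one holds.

(1) gcd(18, 13) = 1  OK
(2) g = 18, and 18 ≠ 20  OK
(3) g = 18 > 15, so we need f ≤ 12; but f = 13 > 12  FAIL
(4) b = 11 ≠ 12 and e = 12 ≠ 10; both disjuncts false  FAIL
(5) f + a = 13 + 14 = 27; 27 < 30  OK
(6) d = 15 is in {20, 13, 15, 19}  OK
(7) a = 14, g = 18; distinct  OK
(8) a + b = 14 + 11 = 25; 25 ≤ 25  OK
(9) a - b = 14 - 11 = 3, not 0  FAIL

The assignment fails constraints 3, 4, 9.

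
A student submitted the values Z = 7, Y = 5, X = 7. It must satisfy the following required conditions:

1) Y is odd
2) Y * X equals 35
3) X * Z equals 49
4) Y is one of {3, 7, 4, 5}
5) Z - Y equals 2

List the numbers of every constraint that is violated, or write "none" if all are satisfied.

1) Y = 5 is odd  OK
2) Y * X = 5 * 7 = 35  OK
3) X * Z = 7 * 7 = 49  OK
4) Y = 5 is in {3, 7, 4, 5}  OK
5) Z - Y = 7 - 5 = 2  OK

All constraints are satisfied.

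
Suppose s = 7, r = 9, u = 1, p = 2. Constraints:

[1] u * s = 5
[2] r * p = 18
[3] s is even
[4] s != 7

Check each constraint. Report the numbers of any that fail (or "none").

[1] u * s = 1 * 7 = 7, not 5  ✗
[2] r * p = 9 * 2 = 18  ✓
[3] s = 7 is odd  ✗
[4] s = 7, but 7 is required to differ  ✗

Constraints 1, 3, and 4 do not hold.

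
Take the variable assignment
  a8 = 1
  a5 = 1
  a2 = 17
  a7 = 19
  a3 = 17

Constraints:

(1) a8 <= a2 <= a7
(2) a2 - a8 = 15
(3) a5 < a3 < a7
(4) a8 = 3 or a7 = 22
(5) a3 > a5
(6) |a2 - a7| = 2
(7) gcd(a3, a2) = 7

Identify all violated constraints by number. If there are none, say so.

Constraints 2, 4, 7 do not hold.

(1) values 1 <= 17 <= 19  ✔
(2) a2 - a8 = 17 - 1 = 16, not 15  ✘
(3) values 1 < 17 < 19  ✔
(4) a8 = 1 ≠ 3 and a7 = 19 ≠ 22; both disjuncts false  ✘
(5) a3 = 17, a5 = 1; 17 > 1  ✔
(6) |17 - 19| = 2  ✔
(7) gcd(17, 17) = 17, not 7  ✘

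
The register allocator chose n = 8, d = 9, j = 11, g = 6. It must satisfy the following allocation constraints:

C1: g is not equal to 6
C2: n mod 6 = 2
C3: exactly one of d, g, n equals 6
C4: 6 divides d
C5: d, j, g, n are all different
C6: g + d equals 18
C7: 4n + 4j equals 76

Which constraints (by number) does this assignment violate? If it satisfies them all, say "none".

C1: g = 6, but 6 is required to differ  no
C2: 8 mod 6 = 2  yes
C3: d=9, g=6, n=8; 1 of them equals 6  yes
C4: 9 = 6*1 + 3, so 6 does not divide 9  no
C5: values 9, 11, 6, 8 are pairwise distinct  yes
C6: g + d = 6 + 9 = 15, not 18  no
C7: 4n + 4j = 4(8) + 4(11) = 76  yes

Constraints 1, 4, and 6 do not hold.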